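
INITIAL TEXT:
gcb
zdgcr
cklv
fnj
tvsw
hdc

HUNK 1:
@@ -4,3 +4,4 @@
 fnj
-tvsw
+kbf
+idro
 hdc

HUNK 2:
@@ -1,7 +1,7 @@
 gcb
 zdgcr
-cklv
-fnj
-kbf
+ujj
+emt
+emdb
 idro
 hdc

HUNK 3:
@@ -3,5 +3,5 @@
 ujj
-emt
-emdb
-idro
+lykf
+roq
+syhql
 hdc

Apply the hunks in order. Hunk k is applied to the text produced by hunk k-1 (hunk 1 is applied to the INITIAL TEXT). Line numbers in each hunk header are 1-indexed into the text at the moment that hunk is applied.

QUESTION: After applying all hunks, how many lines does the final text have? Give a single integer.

Hunk 1: at line 4 remove [tvsw] add [kbf,idro] -> 7 lines: gcb zdgcr cklv fnj kbf idro hdc
Hunk 2: at line 1 remove [cklv,fnj,kbf] add [ujj,emt,emdb] -> 7 lines: gcb zdgcr ujj emt emdb idro hdc
Hunk 3: at line 3 remove [emt,emdb,idro] add [lykf,roq,syhql] -> 7 lines: gcb zdgcr ujj lykf roq syhql hdc
Final line count: 7

Answer: 7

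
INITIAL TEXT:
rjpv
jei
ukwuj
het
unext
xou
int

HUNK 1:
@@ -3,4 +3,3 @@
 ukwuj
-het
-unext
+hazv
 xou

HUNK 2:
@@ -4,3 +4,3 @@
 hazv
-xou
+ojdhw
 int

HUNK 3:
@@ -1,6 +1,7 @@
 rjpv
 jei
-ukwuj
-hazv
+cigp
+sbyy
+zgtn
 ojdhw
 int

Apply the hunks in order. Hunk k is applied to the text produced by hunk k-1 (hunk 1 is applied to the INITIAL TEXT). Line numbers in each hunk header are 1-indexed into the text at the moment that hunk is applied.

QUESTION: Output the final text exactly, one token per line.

Hunk 1: at line 3 remove [het,unext] add [hazv] -> 6 lines: rjpv jei ukwuj hazv xou int
Hunk 2: at line 4 remove [xou] add [ojdhw] -> 6 lines: rjpv jei ukwuj hazv ojdhw int
Hunk 3: at line 1 remove [ukwuj,hazv] add [cigp,sbyy,zgtn] -> 7 lines: rjpv jei cigp sbyy zgtn ojdhw int

Answer: rjpv
jei
cigp
sbyy
zgtn
ojdhw
int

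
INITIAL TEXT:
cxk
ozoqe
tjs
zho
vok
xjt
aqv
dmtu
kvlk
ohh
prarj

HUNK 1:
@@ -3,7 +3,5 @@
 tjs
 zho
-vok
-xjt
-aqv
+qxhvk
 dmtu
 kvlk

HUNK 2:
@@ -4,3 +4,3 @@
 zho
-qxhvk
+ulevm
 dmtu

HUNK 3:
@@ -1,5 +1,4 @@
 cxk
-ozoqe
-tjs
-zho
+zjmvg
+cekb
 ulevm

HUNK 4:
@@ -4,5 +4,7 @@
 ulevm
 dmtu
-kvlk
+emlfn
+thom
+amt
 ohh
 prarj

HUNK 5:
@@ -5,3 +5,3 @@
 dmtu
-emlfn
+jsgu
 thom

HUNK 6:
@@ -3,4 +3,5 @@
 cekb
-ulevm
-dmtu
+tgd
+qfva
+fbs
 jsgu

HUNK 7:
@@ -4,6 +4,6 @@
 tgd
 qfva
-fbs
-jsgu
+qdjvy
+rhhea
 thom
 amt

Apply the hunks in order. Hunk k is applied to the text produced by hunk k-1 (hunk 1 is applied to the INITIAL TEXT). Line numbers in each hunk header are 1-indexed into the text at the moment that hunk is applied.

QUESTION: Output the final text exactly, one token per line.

Answer: cxk
zjmvg
cekb
tgd
qfva
qdjvy
rhhea
thom
amt
ohh
prarj

Derivation:
Hunk 1: at line 3 remove [vok,xjt,aqv] add [qxhvk] -> 9 lines: cxk ozoqe tjs zho qxhvk dmtu kvlk ohh prarj
Hunk 2: at line 4 remove [qxhvk] add [ulevm] -> 9 lines: cxk ozoqe tjs zho ulevm dmtu kvlk ohh prarj
Hunk 3: at line 1 remove [ozoqe,tjs,zho] add [zjmvg,cekb] -> 8 lines: cxk zjmvg cekb ulevm dmtu kvlk ohh prarj
Hunk 4: at line 4 remove [kvlk] add [emlfn,thom,amt] -> 10 lines: cxk zjmvg cekb ulevm dmtu emlfn thom amt ohh prarj
Hunk 5: at line 5 remove [emlfn] add [jsgu] -> 10 lines: cxk zjmvg cekb ulevm dmtu jsgu thom amt ohh prarj
Hunk 6: at line 3 remove [ulevm,dmtu] add [tgd,qfva,fbs] -> 11 lines: cxk zjmvg cekb tgd qfva fbs jsgu thom amt ohh prarj
Hunk 7: at line 4 remove [fbs,jsgu] add [qdjvy,rhhea] -> 11 lines: cxk zjmvg cekb tgd qfva qdjvy rhhea thom amt ohh prarj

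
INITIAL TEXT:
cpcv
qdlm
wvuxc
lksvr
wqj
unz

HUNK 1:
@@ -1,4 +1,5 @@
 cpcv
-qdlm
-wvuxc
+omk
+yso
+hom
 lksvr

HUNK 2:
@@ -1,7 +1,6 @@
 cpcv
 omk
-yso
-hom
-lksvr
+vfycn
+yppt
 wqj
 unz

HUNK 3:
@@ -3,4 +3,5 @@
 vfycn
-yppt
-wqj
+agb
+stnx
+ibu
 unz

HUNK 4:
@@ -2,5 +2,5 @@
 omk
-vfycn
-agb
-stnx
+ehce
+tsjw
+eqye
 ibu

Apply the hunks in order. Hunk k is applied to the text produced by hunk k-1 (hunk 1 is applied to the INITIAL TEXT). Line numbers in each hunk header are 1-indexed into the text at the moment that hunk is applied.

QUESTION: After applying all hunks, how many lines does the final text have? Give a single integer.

Hunk 1: at line 1 remove [qdlm,wvuxc] add [omk,yso,hom] -> 7 lines: cpcv omk yso hom lksvr wqj unz
Hunk 2: at line 1 remove [yso,hom,lksvr] add [vfycn,yppt] -> 6 lines: cpcv omk vfycn yppt wqj unz
Hunk 3: at line 3 remove [yppt,wqj] add [agb,stnx,ibu] -> 7 lines: cpcv omk vfycn agb stnx ibu unz
Hunk 4: at line 2 remove [vfycn,agb,stnx] add [ehce,tsjw,eqye] -> 7 lines: cpcv omk ehce tsjw eqye ibu unz
Final line count: 7

Answer: 7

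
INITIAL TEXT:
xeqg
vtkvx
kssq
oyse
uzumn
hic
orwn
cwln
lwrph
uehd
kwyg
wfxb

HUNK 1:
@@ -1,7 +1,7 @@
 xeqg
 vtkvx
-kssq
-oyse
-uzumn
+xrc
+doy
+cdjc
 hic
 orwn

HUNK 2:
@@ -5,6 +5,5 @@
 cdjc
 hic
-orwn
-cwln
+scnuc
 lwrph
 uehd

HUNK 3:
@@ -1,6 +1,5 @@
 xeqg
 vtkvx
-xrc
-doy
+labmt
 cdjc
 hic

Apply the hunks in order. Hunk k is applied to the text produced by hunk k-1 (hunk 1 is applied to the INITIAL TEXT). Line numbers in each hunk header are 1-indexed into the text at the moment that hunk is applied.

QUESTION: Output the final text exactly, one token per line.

Answer: xeqg
vtkvx
labmt
cdjc
hic
scnuc
lwrph
uehd
kwyg
wfxb

Derivation:
Hunk 1: at line 1 remove [kssq,oyse,uzumn] add [xrc,doy,cdjc] -> 12 lines: xeqg vtkvx xrc doy cdjc hic orwn cwln lwrph uehd kwyg wfxb
Hunk 2: at line 5 remove [orwn,cwln] add [scnuc] -> 11 lines: xeqg vtkvx xrc doy cdjc hic scnuc lwrph uehd kwyg wfxb
Hunk 3: at line 1 remove [xrc,doy] add [labmt] -> 10 lines: xeqg vtkvx labmt cdjc hic scnuc lwrph uehd kwyg wfxb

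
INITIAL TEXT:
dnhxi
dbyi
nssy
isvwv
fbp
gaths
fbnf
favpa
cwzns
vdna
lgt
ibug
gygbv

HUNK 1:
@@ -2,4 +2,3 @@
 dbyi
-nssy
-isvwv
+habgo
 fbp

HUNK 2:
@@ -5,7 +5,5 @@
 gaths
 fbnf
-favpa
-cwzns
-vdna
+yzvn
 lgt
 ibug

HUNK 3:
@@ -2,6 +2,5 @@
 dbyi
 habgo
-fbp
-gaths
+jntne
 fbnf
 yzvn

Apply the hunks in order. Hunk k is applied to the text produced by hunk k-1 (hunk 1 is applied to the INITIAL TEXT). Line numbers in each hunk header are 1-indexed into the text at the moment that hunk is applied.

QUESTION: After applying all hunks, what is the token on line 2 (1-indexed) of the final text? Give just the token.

Answer: dbyi

Derivation:
Hunk 1: at line 2 remove [nssy,isvwv] add [habgo] -> 12 lines: dnhxi dbyi habgo fbp gaths fbnf favpa cwzns vdna lgt ibug gygbv
Hunk 2: at line 5 remove [favpa,cwzns,vdna] add [yzvn] -> 10 lines: dnhxi dbyi habgo fbp gaths fbnf yzvn lgt ibug gygbv
Hunk 3: at line 2 remove [fbp,gaths] add [jntne] -> 9 lines: dnhxi dbyi habgo jntne fbnf yzvn lgt ibug gygbv
Final line 2: dbyi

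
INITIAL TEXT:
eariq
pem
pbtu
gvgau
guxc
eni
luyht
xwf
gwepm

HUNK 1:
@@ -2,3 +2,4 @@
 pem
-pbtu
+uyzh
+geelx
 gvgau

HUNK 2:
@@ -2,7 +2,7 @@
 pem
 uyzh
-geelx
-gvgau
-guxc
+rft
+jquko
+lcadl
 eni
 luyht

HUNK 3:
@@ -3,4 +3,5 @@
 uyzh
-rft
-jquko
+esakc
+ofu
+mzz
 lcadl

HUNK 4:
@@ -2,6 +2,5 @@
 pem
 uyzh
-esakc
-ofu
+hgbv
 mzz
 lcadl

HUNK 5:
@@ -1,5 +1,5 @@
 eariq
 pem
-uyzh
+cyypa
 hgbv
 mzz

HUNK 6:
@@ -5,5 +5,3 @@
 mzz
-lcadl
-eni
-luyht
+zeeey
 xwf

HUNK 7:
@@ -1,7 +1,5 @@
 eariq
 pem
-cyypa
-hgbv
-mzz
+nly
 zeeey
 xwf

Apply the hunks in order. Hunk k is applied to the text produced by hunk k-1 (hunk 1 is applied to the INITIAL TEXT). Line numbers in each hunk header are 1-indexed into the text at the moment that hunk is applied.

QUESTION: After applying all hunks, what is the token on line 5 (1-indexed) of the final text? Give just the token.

Hunk 1: at line 2 remove [pbtu] add [uyzh,geelx] -> 10 lines: eariq pem uyzh geelx gvgau guxc eni luyht xwf gwepm
Hunk 2: at line 2 remove [geelx,gvgau,guxc] add [rft,jquko,lcadl] -> 10 lines: eariq pem uyzh rft jquko lcadl eni luyht xwf gwepm
Hunk 3: at line 3 remove [rft,jquko] add [esakc,ofu,mzz] -> 11 lines: eariq pem uyzh esakc ofu mzz lcadl eni luyht xwf gwepm
Hunk 4: at line 2 remove [esakc,ofu] add [hgbv] -> 10 lines: eariq pem uyzh hgbv mzz lcadl eni luyht xwf gwepm
Hunk 5: at line 1 remove [uyzh] add [cyypa] -> 10 lines: eariq pem cyypa hgbv mzz lcadl eni luyht xwf gwepm
Hunk 6: at line 5 remove [lcadl,eni,luyht] add [zeeey] -> 8 lines: eariq pem cyypa hgbv mzz zeeey xwf gwepm
Hunk 7: at line 1 remove [cyypa,hgbv,mzz] add [nly] -> 6 lines: eariq pem nly zeeey xwf gwepm
Final line 5: xwf

Answer: xwf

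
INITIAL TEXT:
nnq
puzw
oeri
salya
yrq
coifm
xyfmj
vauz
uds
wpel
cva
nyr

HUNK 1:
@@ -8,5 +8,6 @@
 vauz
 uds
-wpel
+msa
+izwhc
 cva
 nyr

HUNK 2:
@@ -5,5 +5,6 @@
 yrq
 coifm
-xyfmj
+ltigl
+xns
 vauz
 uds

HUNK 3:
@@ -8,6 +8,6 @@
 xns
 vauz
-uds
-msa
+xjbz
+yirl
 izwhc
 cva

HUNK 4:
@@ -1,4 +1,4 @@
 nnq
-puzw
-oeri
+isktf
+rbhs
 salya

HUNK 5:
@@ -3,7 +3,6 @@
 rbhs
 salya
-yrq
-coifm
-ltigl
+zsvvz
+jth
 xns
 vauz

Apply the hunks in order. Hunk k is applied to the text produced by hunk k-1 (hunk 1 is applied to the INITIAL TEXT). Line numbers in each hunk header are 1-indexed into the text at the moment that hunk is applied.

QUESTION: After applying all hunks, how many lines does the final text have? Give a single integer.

Hunk 1: at line 8 remove [wpel] add [msa,izwhc] -> 13 lines: nnq puzw oeri salya yrq coifm xyfmj vauz uds msa izwhc cva nyr
Hunk 2: at line 5 remove [xyfmj] add [ltigl,xns] -> 14 lines: nnq puzw oeri salya yrq coifm ltigl xns vauz uds msa izwhc cva nyr
Hunk 3: at line 8 remove [uds,msa] add [xjbz,yirl] -> 14 lines: nnq puzw oeri salya yrq coifm ltigl xns vauz xjbz yirl izwhc cva nyr
Hunk 4: at line 1 remove [puzw,oeri] add [isktf,rbhs] -> 14 lines: nnq isktf rbhs salya yrq coifm ltigl xns vauz xjbz yirl izwhc cva nyr
Hunk 5: at line 3 remove [yrq,coifm,ltigl] add [zsvvz,jth] -> 13 lines: nnq isktf rbhs salya zsvvz jth xns vauz xjbz yirl izwhc cva nyr
Final line count: 13

Answer: 13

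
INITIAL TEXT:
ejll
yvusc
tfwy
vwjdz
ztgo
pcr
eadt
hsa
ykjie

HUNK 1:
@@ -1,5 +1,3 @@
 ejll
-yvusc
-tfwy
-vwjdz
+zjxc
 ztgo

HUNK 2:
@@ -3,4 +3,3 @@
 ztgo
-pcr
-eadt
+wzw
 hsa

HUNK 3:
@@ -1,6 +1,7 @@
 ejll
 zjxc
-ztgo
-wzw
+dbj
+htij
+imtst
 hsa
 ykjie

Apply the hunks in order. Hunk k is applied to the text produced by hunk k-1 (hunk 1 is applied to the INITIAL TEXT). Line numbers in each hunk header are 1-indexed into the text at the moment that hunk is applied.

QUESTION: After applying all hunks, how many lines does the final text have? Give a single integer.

Hunk 1: at line 1 remove [yvusc,tfwy,vwjdz] add [zjxc] -> 7 lines: ejll zjxc ztgo pcr eadt hsa ykjie
Hunk 2: at line 3 remove [pcr,eadt] add [wzw] -> 6 lines: ejll zjxc ztgo wzw hsa ykjie
Hunk 3: at line 1 remove [ztgo,wzw] add [dbj,htij,imtst] -> 7 lines: ejll zjxc dbj htij imtst hsa ykjie
Final line count: 7

Answer: 7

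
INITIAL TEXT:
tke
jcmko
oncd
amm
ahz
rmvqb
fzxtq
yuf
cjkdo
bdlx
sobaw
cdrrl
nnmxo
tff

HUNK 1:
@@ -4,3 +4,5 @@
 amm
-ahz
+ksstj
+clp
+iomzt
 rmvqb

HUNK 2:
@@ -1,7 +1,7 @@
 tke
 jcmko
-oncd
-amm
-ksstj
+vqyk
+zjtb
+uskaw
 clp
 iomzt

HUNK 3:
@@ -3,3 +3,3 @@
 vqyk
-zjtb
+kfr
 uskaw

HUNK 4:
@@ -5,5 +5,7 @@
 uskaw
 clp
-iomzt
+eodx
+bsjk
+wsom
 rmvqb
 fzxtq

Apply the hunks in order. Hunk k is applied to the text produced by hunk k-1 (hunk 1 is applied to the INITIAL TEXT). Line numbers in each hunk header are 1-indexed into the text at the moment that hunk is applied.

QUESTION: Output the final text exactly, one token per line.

Answer: tke
jcmko
vqyk
kfr
uskaw
clp
eodx
bsjk
wsom
rmvqb
fzxtq
yuf
cjkdo
bdlx
sobaw
cdrrl
nnmxo
tff

Derivation:
Hunk 1: at line 4 remove [ahz] add [ksstj,clp,iomzt] -> 16 lines: tke jcmko oncd amm ksstj clp iomzt rmvqb fzxtq yuf cjkdo bdlx sobaw cdrrl nnmxo tff
Hunk 2: at line 1 remove [oncd,amm,ksstj] add [vqyk,zjtb,uskaw] -> 16 lines: tke jcmko vqyk zjtb uskaw clp iomzt rmvqb fzxtq yuf cjkdo bdlx sobaw cdrrl nnmxo tff
Hunk 3: at line 3 remove [zjtb] add [kfr] -> 16 lines: tke jcmko vqyk kfr uskaw clp iomzt rmvqb fzxtq yuf cjkdo bdlx sobaw cdrrl nnmxo tff
Hunk 4: at line 5 remove [iomzt] add [eodx,bsjk,wsom] -> 18 lines: tke jcmko vqyk kfr uskaw clp eodx bsjk wsom rmvqb fzxtq yuf cjkdo bdlx sobaw cdrrl nnmxo tff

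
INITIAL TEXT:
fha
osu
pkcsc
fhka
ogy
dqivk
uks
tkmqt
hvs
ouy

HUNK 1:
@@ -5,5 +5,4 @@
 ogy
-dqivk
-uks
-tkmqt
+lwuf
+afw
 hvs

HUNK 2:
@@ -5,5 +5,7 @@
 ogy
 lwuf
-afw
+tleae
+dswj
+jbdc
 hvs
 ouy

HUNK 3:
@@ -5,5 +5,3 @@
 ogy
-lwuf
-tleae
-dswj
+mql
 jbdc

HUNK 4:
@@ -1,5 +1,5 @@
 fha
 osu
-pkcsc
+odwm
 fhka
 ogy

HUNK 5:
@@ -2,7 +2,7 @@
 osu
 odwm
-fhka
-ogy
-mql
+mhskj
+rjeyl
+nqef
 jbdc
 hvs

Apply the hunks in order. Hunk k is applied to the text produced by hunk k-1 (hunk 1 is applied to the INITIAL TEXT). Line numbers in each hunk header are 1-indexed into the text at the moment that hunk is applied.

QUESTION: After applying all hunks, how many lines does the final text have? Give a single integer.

Hunk 1: at line 5 remove [dqivk,uks,tkmqt] add [lwuf,afw] -> 9 lines: fha osu pkcsc fhka ogy lwuf afw hvs ouy
Hunk 2: at line 5 remove [afw] add [tleae,dswj,jbdc] -> 11 lines: fha osu pkcsc fhka ogy lwuf tleae dswj jbdc hvs ouy
Hunk 3: at line 5 remove [lwuf,tleae,dswj] add [mql] -> 9 lines: fha osu pkcsc fhka ogy mql jbdc hvs ouy
Hunk 4: at line 1 remove [pkcsc] add [odwm] -> 9 lines: fha osu odwm fhka ogy mql jbdc hvs ouy
Hunk 5: at line 2 remove [fhka,ogy,mql] add [mhskj,rjeyl,nqef] -> 9 lines: fha osu odwm mhskj rjeyl nqef jbdc hvs ouy
Final line count: 9

Answer: 9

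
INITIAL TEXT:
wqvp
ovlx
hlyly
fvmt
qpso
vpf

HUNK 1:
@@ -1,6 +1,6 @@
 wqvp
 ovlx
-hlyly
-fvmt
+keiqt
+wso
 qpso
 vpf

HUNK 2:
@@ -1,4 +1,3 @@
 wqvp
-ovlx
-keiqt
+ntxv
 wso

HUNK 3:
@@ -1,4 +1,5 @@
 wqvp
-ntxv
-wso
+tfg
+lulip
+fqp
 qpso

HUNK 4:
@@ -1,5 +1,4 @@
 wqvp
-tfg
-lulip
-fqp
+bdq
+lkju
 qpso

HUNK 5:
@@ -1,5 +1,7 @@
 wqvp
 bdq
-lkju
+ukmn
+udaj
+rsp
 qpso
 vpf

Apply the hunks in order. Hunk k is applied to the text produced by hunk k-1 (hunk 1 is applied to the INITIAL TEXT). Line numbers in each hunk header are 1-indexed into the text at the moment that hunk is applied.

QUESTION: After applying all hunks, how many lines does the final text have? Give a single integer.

Answer: 7

Derivation:
Hunk 1: at line 1 remove [hlyly,fvmt] add [keiqt,wso] -> 6 lines: wqvp ovlx keiqt wso qpso vpf
Hunk 2: at line 1 remove [ovlx,keiqt] add [ntxv] -> 5 lines: wqvp ntxv wso qpso vpf
Hunk 3: at line 1 remove [ntxv,wso] add [tfg,lulip,fqp] -> 6 lines: wqvp tfg lulip fqp qpso vpf
Hunk 4: at line 1 remove [tfg,lulip,fqp] add [bdq,lkju] -> 5 lines: wqvp bdq lkju qpso vpf
Hunk 5: at line 1 remove [lkju] add [ukmn,udaj,rsp] -> 7 lines: wqvp bdq ukmn udaj rsp qpso vpf
Final line count: 7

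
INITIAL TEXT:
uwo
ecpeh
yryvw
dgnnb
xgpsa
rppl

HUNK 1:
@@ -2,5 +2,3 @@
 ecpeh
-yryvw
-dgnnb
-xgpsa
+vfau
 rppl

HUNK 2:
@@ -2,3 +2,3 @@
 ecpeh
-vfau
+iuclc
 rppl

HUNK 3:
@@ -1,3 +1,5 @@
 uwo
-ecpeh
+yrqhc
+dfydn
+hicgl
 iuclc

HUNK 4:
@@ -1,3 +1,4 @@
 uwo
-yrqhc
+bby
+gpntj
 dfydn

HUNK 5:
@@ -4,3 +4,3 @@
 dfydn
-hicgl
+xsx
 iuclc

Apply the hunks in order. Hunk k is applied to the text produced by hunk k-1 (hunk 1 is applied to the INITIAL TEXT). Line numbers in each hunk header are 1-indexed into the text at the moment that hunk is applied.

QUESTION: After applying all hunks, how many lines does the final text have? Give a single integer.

Hunk 1: at line 2 remove [yryvw,dgnnb,xgpsa] add [vfau] -> 4 lines: uwo ecpeh vfau rppl
Hunk 2: at line 2 remove [vfau] add [iuclc] -> 4 lines: uwo ecpeh iuclc rppl
Hunk 3: at line 1 remove [ecpeh] add [yrqhc,dfydn,hicgl] -> 6 lines: uwo yrqhc dfydn hicgl iuclc rppl
Hunk 4: at line 1 remove [yrqhc] add [bby,gpntj] -> 7 lines: uwo bby gpntj dfydn hicgl iuclc rppl
Hunk 5: at line 4 remove [hicgl] add [xsx] -> 7 lines: uwo bby gpntj dfydn xsx iuclc rppl
Final line count: 7

Answer: 7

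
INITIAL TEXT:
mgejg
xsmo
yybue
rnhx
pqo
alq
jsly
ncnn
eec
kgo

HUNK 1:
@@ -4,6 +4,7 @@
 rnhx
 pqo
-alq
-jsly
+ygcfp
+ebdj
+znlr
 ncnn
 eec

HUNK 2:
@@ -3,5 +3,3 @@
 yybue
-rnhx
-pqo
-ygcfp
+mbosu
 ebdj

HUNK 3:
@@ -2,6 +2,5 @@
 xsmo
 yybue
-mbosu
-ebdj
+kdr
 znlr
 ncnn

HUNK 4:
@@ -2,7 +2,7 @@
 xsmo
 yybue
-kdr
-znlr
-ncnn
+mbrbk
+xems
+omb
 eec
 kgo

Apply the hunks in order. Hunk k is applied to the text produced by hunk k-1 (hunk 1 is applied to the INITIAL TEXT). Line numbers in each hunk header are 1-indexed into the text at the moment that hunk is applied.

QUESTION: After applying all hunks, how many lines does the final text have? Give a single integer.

Answer: 8

Derivation:
Hunk 1: at line 4 remove [alq,jsly] add [ygcfp,ebdj,znlr] -> 11 lines: mgejg xsmo yybue rnhx pqo ygcfp ebdj znlr ncnn eec kgo
Hunk 2: at line 3 remove [rnhx,pqo,ygcfp] add [mbosu] -> 9 lines: mgejg xsmo yybue mbosu ebdj znlr ncnn eec kgo
Hunk 3: at line 2 remove [mbosu,ebdj] add [kdr] -> 8 lines: mgejg xsmo yybue kdr znlr ncnn eec kgo
Hunk 4: at line 2 remove [kdr,znlr,ncnn] add [mbrbk,xems,omb] -> 8 lines: mgejg xsmo yybue mbrbk xems omb eec kgo
Final line count: 8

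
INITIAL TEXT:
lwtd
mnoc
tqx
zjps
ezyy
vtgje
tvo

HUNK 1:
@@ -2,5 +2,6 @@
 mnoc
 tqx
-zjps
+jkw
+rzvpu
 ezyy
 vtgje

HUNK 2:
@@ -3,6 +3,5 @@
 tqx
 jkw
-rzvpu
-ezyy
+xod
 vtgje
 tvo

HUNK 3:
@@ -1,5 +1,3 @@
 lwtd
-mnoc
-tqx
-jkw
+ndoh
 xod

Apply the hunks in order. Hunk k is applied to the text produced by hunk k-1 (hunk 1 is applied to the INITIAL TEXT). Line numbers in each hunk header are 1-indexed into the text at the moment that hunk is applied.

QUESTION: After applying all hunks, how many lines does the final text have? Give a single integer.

Hunk 1: at line 2 remove [zjps] add [jkw,rzvpu] -> 8 lines: lwtd mnoc tqx jkw rzvpu ezyy vtgje tvo
Hunk 2: at line 3 remove [rzvpu,ezyy] add [xod] -> 7 lines: lwtd mnoc tqx jkw xod vtgje tvo
Hunk 3: at line 1 remove [mnoc,tqx,jkw] add [ndoh] -> 5 lines: lwtd ndoh xod vtgje tvo
Final line count: 5

Answer: 5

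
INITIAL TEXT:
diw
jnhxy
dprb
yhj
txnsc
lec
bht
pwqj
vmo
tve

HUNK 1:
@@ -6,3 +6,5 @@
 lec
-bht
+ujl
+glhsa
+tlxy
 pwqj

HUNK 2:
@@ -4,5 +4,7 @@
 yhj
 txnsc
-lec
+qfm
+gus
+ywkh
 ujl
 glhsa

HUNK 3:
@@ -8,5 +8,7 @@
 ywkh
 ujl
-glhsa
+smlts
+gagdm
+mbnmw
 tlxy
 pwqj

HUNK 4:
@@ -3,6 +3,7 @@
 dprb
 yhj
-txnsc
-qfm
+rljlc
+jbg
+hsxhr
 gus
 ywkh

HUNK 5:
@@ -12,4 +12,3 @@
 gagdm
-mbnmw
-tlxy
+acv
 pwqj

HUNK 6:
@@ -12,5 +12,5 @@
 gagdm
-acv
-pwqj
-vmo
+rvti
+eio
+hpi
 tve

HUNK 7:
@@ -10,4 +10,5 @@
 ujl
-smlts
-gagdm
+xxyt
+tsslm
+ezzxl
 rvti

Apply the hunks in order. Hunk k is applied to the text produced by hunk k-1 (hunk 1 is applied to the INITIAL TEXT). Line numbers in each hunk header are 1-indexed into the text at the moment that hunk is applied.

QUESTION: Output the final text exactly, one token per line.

Hunk 1: at line 6 remove [bht] add [ujl,glhsa,tlxy] -> 12 lines: diw jnhxy dprb yhj txnsc lec ujl glhsa tlxy pwqj vmo tve
Hunk 2: at line 4 remove [lec] add [qfm,gus,ywkh] -> 14 lines: diw jnhxy dprb yhj txnsc qfm gus ywkh ujl glhsa tlxy pwqj vmo tve
Hunk 3: at line 8 remove [glhsa] add [smlts,gagdm,mbnmw] -> 16 lines: diw jnhxy dprb yhj txnsc qfm gus ywkh ujl smlts gagdm mbnmw tlxy pwqj vmo tve
Hunk 4: at line 3 remove [txnsc,qfm] add [rljlc,jbg,hsxhr] -> 17 lines: diw jnhxy dprb yhj rljlc jbg hsxhr gus ywkh ujl smlts gagdm mbnmw tlxy pwqj vmo tve
Hunk 5: at line 12 remove [mbnmw,tlxy] add [acv] -> 16 lines: diw jnhxy dprb yhj rljlc jbg hsxhr gus ywkh ujl smlts gagdm acv pwqj vmo tve
Hunk 6: at line 12 remove [acv,pwqj,vmo] add [rvti,eio,hpi] -> 16 lines: diw jnhxy dprb yhj rljlc jbg hsxhr gus ywkh ujl smlts gagdm rvti eio hpi tve
Hunk 7: at line 10 remove [smlts,gagdm] add [xxyt,tsslm,ezzxl] -> 17 lines: diw jnhxy dprb yhj rljlc jbg hsxhr gus ywkh ujl xxyt tsslm ezzxl rvti eio hpi tve

Answer: diw
jnhxy
dprb
yhj
rljlc
jbg
hsxhr
gus
ywkh
ujl
xxyt
tsslm
ezzxl
rvti
eio
hpi
tve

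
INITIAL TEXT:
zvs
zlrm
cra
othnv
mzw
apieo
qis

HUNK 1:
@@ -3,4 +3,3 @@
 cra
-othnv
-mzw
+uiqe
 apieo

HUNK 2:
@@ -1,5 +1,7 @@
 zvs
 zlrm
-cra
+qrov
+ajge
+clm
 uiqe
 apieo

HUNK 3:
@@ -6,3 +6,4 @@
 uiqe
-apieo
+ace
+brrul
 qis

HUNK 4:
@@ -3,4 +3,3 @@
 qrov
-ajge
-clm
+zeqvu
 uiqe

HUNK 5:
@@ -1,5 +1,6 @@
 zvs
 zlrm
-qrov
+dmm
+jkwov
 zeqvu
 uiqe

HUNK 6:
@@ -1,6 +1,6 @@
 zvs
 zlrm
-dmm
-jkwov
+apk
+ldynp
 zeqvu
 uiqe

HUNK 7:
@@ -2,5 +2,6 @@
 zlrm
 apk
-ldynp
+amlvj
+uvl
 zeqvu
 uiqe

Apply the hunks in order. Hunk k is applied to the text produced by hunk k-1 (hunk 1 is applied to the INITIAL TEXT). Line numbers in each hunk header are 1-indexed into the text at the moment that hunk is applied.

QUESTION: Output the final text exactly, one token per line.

Answer: zvs
zlrm
apk
amlvj
uvl
zeqvu
uiqe
ace
brrul
qis

Derivation:
Hunk 1: at line 3 remove [othnv,mzw] add [uiqe] -> 6 lines: zvs zlrm cra uiqe apieo qis
Hunk 2: at line 1 remove [cra] add [qrov,ajge,clm] -> 8 lines: zvs zlrm qrov ajge clm uiqe apieo qis
Hunk 3: at line 6 remove [apieo] add [ace,brrul] -> 9 lines: zvs zlrm qrov ajge clm uiqe ace brrul qis
Hunk 4: at line 3 remove [ajge,clm] add [zeqvu] -> 8 lines: zvs zlrm qrov zeqvu uiqe ace brrul qis
Hunk 5: at line 1 remove [qrov] add [dmm,jkwov] -> 9 lines: zvs zlrm dmm jkwov zeqvu uiqe ace brrul qis
Hunk 6: at line 1 remove [dmm,jkwov] add [apk,ldynp] -> 9 lines: zvs zlrm apk ldynp zeqvu uiqe ace brrul qis
Hunk 7: at line 2 remove [ldynp] add [amlvj,uvl] -> 10 lines: zvs zlrm apk amlvj uvl zeqvu uiqe ace brrul qis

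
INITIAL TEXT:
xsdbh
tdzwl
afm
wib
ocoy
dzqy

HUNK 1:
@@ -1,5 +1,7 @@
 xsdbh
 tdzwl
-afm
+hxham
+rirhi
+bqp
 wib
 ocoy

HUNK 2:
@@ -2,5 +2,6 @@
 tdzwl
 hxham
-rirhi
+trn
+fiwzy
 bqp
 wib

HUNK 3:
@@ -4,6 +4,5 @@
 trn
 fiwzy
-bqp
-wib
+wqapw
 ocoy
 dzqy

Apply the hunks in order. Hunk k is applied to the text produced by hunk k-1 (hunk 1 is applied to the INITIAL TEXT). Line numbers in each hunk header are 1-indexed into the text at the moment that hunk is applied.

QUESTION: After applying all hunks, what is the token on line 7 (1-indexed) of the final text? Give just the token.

Answer: ocoy

Derivation:
Hunk 1: at line 1 remove [afm] add [hxham,rirhi,bqp] -> 8 lines: xsdbh tdzwl hxham rirhi bqp wib ocoy dzqy
Hunk 2: at line 2 remove [rirhi] add [trn,fiwzy] -> 9 lines: xsdbh tdzwl hxham trn fiwzy bqp wib ocoy dzqy
Hunk 3: at line 4 remove [bqp,wib] add [wqapw] -> 8 lines: xsdbh tdzwl hxham trn fiwzy wqapw ocoy dzqy
Final line 7: ocoy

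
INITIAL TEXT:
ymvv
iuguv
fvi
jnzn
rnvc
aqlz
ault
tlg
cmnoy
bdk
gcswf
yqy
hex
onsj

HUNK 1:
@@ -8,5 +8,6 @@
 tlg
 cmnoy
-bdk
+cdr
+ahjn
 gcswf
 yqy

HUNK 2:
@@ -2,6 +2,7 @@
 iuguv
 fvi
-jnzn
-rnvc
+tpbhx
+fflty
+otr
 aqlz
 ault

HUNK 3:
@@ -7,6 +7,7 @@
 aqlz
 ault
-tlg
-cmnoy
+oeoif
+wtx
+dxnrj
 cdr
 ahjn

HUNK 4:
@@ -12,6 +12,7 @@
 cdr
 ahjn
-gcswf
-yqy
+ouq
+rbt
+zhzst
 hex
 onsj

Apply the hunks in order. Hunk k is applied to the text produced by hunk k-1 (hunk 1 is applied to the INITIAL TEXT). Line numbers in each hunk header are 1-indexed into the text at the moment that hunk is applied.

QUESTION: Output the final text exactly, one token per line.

Hunk 1: at line 8 remove [bdk] add [cdr,ahjn] -> 15 lines: ymvv iuguv fvi jnzn rnvc aqlz ault tlg cmnoy cdr ahjn gcswf yqy hex onsj
Hunk 2: at line 2 remove [jnzn,rnvc] add [tpbhx,fflty,otr] -> 16 lines: ymvv iuguv fvi tpbhx fflty otr aqlz ault tlg cmnoy cdr ahjn gcswf yqy hex onsj
Hunk 3: at line 7 remove [tlg,cmnoy] add [oeoif,wtx,dxnrj] -> 17 lines: ymvv iuguv fvi tpbhx fflty otr aqlz ault oeoif wtx dxnrj cdr ahjn gcswf yqy hex onsj
Hunk 4: at line 12 remove [gcswf,yqy] add [ouq,rbt,zhzst] -> 18 lines: ymvv iuguv fvi tpbhx fflty otr aqlz ault oeoif wtx dxnrj cdr ahjn ouq rbt zhzst hex onsj

Answer: ymvv
iuguv
fvi
tpbhx
fflty
otr
aqlz
ault
oeoif
wtx
dxnrj
cdr
ahjn
ouq
rbt
zhzst
hex
onsj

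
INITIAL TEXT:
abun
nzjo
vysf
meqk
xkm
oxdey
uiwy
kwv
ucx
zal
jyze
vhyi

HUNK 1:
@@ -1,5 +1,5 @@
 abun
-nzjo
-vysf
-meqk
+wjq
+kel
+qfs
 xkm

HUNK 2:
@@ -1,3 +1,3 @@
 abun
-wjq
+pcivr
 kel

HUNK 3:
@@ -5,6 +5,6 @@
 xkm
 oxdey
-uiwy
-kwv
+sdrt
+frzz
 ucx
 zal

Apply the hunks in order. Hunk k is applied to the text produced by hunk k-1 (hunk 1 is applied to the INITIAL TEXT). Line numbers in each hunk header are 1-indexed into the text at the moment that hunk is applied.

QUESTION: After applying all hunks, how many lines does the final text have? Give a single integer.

Answer: 12

Derivation:
Hunk 1: at line 1 remove [nzjo,vysf,meqk] add [wjq,kel,qfs] -> 12 lines: abun wjq kel qfs xkm oxdey uiwy kwv ucx zal jyze vhyi
Hunk 2: at line 1 remove [wjq] add [pcivr] -> 12 lines: abun pcivr kel qfs xkm oxdey uiwy kwv ucx zal jyze vhyi
Hunk 3: at line 5 remove [uiwy,kwv] add [sdrt,frzz] -> 12 lines: abun pcivr kel qfs xkm oxdey sdrt frzz ucx zal jyze vhyi
Final line count: 12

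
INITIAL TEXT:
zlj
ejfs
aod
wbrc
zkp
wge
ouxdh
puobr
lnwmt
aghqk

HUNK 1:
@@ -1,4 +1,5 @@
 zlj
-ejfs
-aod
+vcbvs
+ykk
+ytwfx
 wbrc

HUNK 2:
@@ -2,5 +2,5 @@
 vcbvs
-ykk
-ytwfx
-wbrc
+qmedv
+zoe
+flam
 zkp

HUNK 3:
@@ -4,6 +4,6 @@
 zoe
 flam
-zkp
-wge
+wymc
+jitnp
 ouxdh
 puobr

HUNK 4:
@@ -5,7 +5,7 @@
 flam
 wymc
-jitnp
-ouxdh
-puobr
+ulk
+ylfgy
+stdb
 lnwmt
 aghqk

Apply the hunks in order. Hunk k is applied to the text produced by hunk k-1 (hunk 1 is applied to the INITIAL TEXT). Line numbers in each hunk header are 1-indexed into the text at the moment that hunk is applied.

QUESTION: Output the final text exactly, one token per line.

Hunk 1: at line 1 remove [ejfs,aod] add [vcbvs,ykk,ytwfx] -> 11 lines: zlj vcbvs ykk ytwfx wbrc zkp wge ouxdh puobr lnwmt aghqk
Hunk 2: at line 2 remove [ykk,ytwfx,wbrc] add [qmedv,zoe,flam] -> 11 lines: zlj vcbvs qmedv zoe flam zkp wge ouxdh puobr lnwmt aghqk
Hunk 3: at line 4 remove [zkp,wge] add [wymc,jitnp] -> 11 lines: zlj vcbvs qmedv zoe flam wymc jitnp ouxdh puobr lnwmt aghqk
Hunk 4: at line 5 remove [jitnp,ouxdh,puobr] add [ulk,ylfgy,stdb] -> 11 lines: zlj vcbvs qmedv zoe flam wymc ulk ylfgy stdb lnwmt aghqk

Answer: zlj
vcbvs
qmedv
zoe
flam
wymc
ulk
ylfgy
stdb
lnwmt
aghqk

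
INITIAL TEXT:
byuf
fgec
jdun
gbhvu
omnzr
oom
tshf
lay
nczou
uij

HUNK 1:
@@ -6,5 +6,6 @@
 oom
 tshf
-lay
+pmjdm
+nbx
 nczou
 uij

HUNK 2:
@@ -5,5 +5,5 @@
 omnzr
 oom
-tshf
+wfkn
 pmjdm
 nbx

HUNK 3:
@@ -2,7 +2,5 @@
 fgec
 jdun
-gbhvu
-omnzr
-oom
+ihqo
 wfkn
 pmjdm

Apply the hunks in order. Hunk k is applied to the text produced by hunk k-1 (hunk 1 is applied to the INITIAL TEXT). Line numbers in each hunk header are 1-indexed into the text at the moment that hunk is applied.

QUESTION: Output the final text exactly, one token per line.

Answer: byuf
fgec
jdun
ihqo
wfkn
pmjdm
nbx
nczou
uij

Derivation:
Hunk 1: at line 6 remove [lay] add [pmjdm,nbx] -> 11 lines: byuf fgec jdun gbhvu omnzr oom tshf pmjdm nbx nczou uij
Hunk 2: at line 5 remove [tshf] add [wfkn] -> 11 lines: byuf fgec jdun gbhvu omnzr oom wfkn pmjdm nbx nczou uij
Hunk 3: at line 2 remove [gbhvu,omnzr,oom] add [ihqo] -> 9 lines: byuf fgec jdun ihqo wfkn pmjdm nbx nczou uij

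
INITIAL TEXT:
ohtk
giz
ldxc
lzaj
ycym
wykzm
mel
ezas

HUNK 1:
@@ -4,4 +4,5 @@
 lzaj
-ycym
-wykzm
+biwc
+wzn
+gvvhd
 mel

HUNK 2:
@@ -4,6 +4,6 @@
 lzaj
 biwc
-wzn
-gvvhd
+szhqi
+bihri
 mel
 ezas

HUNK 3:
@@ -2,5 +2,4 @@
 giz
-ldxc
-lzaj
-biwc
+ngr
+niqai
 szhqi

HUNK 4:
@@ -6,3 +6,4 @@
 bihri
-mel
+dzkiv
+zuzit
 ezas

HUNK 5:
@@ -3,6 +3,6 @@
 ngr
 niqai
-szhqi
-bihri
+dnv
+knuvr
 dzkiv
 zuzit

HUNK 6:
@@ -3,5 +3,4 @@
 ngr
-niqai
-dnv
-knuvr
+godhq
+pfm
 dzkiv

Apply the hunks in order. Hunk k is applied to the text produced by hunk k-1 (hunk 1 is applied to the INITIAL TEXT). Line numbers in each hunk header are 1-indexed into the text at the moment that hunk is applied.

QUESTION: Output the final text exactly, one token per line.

Hunk 1: at line 4 remove [ycym,wykzm] add [biwc,wzn,gvvhd] -> 9 lines: ohtk giz ldxc lzaj biwc wzn gvvhd mel ezas
Hunk 2: at line 4 remove [wzn,gvvhd] add [szhqi,bihri] -> 9 lines: ohtk giz ldxc lzaj biwc szhqi bihri mel ezas
Hunk 3: at line 2 remove [ldxc,lzaj,biwc] add [ngr,niqai] -> 8 lines: ohtk giz ngr niqai szhqi bihri mel ezas
Hunk 4: at line 6 remove [mel] add [dzkiv,zuzit] -> 9 lines: ohtk giz ngr niqai szhqi bihri dzkiv zuzit ezas
Hunk 5: at line 3 remove [szhqi,bihri] add [dnv,knuvr] -> 9 lines: ohtk giz ngr niqai dnv knuvr dzkiv zuzit ezas
Hunk 6: at line 3 remove [niqai,dnv,knuvr] add [godhq,pfm] -> 8 lines: ohtk giz ngr godhq pfm dzkiv zuzit ezas

Answer: ohtk
giz
ngr
godhq
pfm
dzkiv
zuzit
ezas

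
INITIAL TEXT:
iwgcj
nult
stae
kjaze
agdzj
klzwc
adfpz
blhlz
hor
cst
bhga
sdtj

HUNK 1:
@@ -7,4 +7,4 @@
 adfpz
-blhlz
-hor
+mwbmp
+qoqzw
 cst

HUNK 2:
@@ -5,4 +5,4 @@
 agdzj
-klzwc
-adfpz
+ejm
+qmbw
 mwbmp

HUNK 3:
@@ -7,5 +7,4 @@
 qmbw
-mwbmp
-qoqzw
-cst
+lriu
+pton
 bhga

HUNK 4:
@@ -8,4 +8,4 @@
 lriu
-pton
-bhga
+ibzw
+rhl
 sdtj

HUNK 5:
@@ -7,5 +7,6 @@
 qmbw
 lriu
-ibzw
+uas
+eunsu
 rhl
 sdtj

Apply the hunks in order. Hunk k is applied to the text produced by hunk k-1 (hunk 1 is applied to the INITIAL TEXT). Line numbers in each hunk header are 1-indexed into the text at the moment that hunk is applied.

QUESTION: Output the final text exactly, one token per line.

Answer: iwgcj
nult
stae
kjaze
agdzj
ejm
qmbw
lriu
uas
eunsu
rhl
sdtj

Derivation:
Hunk 1: at line 7 remove [blhlz,hor] add [mwbmp,qoqzw] -> 12 lines: iwgcj nult stae kjaze agdzj klzwc adfpz mwbmp qoqzw cst bhga sdtj
Hunk 2: at line 5 remove [klzwc,adfpz] add [ejm,qmbw] -> 12 lines: iwgcj nult stae kjaze agdzj ejm qmbw mwbmp qoqzw cst bhga sdtj
Hunk 3: at line 7 remove [mwbmp,qoqzw,cst] add [lriu,pton] -> 11 lines: iwgcj nult stae kjaze agdzj ejm qmbw lriu pton bhga sdtj
Hunk 4: at line 8 remove [pton,bhga] add [ibzw,rhl] -> 11 lines: iwgcj nult stae kjaze agdzj ejm qmbw lriu ibzw rhl sdtj
Hunk 5: at line 7 remove [ibzw] add [uas,eunsu] -> 12 lines: iwgcj nult stae kjaze agdzj ejm qmbw lriu uas eunsu rhl sdtj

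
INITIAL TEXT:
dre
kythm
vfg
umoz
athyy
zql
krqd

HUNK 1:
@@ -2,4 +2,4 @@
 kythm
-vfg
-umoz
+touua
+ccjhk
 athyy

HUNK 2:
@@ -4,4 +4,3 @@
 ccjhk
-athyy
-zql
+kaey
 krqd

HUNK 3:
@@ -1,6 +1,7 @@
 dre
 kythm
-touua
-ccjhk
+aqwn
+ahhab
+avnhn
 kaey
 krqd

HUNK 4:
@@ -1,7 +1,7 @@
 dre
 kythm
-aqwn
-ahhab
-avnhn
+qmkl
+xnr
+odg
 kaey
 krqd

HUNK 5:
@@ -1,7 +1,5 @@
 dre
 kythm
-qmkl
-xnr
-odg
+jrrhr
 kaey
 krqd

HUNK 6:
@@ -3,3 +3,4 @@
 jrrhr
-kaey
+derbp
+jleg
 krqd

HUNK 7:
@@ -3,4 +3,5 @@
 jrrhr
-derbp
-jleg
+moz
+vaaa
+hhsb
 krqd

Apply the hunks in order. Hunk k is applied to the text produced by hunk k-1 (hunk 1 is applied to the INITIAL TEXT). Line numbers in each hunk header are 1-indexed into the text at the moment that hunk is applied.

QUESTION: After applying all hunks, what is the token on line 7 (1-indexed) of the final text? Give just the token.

Hunk 1: at line 2 remove [vfg,umoz] add [touua,ccjhk] -> 7 lines: dre kythm touua ccjhk athyy zql krqd
Hunk 2: at line 4 remove [athyy,zql] add [kaey] -> 6 lines: dre kythm touua ccjhk kaey krqd
Hunk 3: at line 1 remove [touua,ccjhk] add [aqwn,ahhab,avnhn] -> 7 lines: dre kythm aqwn ahhab avnhn kaey krqd
Hunk 4: at line 1 remove [aqwn,ahhab,avnhn] add [qmkl,xnr,odg] -> 7 lines: dre kythm qmkl xnr odg kaey krqd
Hunk 5: at line 1 remove [qmkl,xnr,odg] add [jrrhr] -> 5 lines: dre kythm jrrhr kaey krqd
Hunk 6: at line 3 remove [kaey] add [derbp,jleg] -> 6 lines: dre kythm jrrhr derbp jleg krqd
Hunk 7: at line 3 remove [derbp,jleg] add [moz,vaaa,hhsb] -> 7 lines: dre kythm jrrhr moz vaaa hhsb krqd
Final line 7: krqd

Answer: krqd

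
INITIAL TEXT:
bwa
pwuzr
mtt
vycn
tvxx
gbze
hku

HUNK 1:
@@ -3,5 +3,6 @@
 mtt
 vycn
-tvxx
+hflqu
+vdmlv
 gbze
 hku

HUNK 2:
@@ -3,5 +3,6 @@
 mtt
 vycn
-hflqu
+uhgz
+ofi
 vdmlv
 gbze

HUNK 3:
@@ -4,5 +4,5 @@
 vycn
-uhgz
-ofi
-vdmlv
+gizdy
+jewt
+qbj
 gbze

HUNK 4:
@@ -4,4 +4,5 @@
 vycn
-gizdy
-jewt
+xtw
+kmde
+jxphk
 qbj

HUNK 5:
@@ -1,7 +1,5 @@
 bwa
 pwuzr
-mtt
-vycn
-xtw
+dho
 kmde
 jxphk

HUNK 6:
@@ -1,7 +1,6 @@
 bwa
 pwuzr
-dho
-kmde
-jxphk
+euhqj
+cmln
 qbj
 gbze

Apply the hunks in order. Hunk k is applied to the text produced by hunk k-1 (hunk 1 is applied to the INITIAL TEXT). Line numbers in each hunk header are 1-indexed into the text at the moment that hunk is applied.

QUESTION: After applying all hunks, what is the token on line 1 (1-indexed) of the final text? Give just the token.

Answer: bwa

Derivation:
Hunk 1: at line 3 remove [tvxx] add [hflqu,vdmlv] -> 8 lines: bwa pwuzr mtt vycn hflqu vdmlv gbze hku
Hunk 2: at line 3 remove [hflqu] add [uhgz,ofi] -> 9 lines: bwa pwuzr mtt vycn uhgz ofi vdmlv gbze hku
Hunk 3: at line 4 remove [uhgz,ofi,vdmlv] add [gizdy,jewt,qbj] -> 9 lines: bwa pwuzr mtt vycn gizdy jewt qbj gbze hku
Hunk 4: at line 4 remove [gizdy,jewt] add [xtw,kmde,jxphk] -> 10 lines: bwa pwuzr mtt vycn xtw kmde jxphk qbj gbze hku
Hunk 5: at line 1 remove [mtt,vycn,xtw] add [dho] -> 8 lines: bwa pwuzr dho kmde jxphk qbj gbze hku
Hunk 6: at line 1 remove [dho,kmde,jxphk] add [euhqj,cmln] -> 7 lines: bwa pwuzr euhqj cmln qbj gbze hku
Final line 1: bwa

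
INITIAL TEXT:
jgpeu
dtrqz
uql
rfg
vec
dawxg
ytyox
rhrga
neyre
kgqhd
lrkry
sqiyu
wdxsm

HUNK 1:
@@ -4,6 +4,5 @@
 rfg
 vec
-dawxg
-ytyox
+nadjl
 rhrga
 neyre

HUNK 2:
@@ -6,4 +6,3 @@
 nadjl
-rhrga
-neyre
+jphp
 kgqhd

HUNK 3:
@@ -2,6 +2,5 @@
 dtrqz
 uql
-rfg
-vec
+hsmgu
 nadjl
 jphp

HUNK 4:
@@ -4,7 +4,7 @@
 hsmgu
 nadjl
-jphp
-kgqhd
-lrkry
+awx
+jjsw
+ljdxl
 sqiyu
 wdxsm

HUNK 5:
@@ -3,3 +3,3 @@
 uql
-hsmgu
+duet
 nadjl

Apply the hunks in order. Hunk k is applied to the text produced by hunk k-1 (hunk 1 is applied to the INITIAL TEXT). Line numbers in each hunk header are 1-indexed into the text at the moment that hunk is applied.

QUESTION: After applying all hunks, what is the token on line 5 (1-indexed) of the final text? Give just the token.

Answer: nadjl

Derivation:
Hunk 1: at line 4 remove [dawxg,ytyox] add [nadjl] -> 12 lines: jgpeu dtrqz uql rfg vec nadjl rhrga neyre kgqhd lrkry sqiyu wdxsm
Hunk 2: at line 6 remove [rhrga,neyre] add [jphp] -> 11 lines: jgpeu dtrqz uql rfg vec nadjl jphp kgqhd lrkry sqiyu wdxsm
Hunk 3: at line 2 remove [rfg,vec] add [hsmgu] -> 10 lines: jgpeu dtrqz uql hsmgu nadjl jphp kgqhd lrkry sqiyu wdxsm
Hunk 4: at line 4 remove [jphp,kgqhd,lrkry] add [awx,jjsw,ljdxl] -> 10 lines: jgpeu dtrqz uql hsmgu nadjl awx jjsw ljdxl sqiyu wdxsm
Hunk 5: at line 3 remove [hsmgu] add [duet] -> 10 lines: jgpeu dtrqz uql duet nadjl awx jjsw ljdxl sqiyu wdxsm
Final line 5: nadjl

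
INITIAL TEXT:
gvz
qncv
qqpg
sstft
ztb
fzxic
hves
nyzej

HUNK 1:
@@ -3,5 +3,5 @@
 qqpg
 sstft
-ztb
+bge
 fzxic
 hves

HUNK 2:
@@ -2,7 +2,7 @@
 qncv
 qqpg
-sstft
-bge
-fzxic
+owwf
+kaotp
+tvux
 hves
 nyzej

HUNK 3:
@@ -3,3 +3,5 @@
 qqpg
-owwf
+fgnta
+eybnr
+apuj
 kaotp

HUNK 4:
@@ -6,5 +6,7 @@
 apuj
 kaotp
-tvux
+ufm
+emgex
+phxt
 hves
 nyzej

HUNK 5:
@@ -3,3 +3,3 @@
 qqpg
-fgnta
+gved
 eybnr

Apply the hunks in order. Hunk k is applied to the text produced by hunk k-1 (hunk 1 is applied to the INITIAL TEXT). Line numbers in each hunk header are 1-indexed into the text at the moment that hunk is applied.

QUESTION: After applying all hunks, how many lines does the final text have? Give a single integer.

Answer: 12

Derivation:
Hunk 1: at line 3 remove [ztb] add [bge] -> 8 lines: gvz qncv qqpg sstft bge fzxic hves nyzej
Hunk 2: at line 2 remove [sstft,bge,fzxic] add [owwf,kaotp,tvux] -> 8 lines: gvz qncv qqpg owwf kaotp tvux hves nyzej
Hunk 3: at line 3 remove [owwf] add [fgnta,eybnr,apuj] -> 10 lines: gvz qncv qqpg fgnta eybnr apuj kaotp tvux hves nyzej
Hunk 4: at line 6 remove [tvux] add [ufm,emgex,phxt] -> 12 lines: gvz qncv qqpg fgnta eybnr apuj kaotp ufm emgex phxt hves nyzej
Hunk 5: at line 3 remove [fgnta] add [gved] -> 12 lines: gvz qncv qqpg gved eybnr apuj kaotp ufm emgex phxt hves nyzej
Final line count: 12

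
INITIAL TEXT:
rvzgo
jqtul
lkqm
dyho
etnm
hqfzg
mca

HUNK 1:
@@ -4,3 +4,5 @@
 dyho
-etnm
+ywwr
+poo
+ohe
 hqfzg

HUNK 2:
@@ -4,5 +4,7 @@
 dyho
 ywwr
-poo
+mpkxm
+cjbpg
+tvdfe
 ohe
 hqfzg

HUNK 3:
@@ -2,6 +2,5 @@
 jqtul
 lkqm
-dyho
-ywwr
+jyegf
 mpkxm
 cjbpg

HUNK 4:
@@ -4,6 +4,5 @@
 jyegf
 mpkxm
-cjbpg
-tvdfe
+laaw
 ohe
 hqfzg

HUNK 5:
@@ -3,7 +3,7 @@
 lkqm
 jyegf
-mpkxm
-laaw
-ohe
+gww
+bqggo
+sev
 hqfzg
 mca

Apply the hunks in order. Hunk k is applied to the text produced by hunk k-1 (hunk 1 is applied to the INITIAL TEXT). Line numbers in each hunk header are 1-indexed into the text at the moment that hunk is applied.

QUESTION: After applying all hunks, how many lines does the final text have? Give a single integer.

Answer: 9

Derivation:
Hunk 1: at line 4 remove [etnm] add [ywwr,poo,ohe] -> 9 lines: rvzgo jqtul lkqm dyho ywwr poo ohe hqfzg mca
Hunk 2: at line 4 remove [poo] add [mpkxm,cjbpg,tvdfe] -> 11 lines: rvzgo jqtul lkqm dyho ywwr mpkxm cjbpg tvdfe ohe hqfzg mca
Hunk 3: at line 2 remove [dyho,ywwr] add [jyegf] -> 10 lines: rvzgo jqtul lkqm jyegf mpkxm cjbpg tvdfe ohe hqfzg mca
Hunk 4: at line 4 remove [cjbpg,tvdfe] add [laaw] -> 9 lines: rvzgo jqtul lkqm jyegf mpkxm laaw ohe hqfzg mca
Hunk 5: at line 3 remove [mpkxm,laaw,ohe] add [gww,bqggo,sev] -> 9 lines: rvzgo jqtul lkqm jyegf gww bqggo sev hqfzg mca
Final line count: 9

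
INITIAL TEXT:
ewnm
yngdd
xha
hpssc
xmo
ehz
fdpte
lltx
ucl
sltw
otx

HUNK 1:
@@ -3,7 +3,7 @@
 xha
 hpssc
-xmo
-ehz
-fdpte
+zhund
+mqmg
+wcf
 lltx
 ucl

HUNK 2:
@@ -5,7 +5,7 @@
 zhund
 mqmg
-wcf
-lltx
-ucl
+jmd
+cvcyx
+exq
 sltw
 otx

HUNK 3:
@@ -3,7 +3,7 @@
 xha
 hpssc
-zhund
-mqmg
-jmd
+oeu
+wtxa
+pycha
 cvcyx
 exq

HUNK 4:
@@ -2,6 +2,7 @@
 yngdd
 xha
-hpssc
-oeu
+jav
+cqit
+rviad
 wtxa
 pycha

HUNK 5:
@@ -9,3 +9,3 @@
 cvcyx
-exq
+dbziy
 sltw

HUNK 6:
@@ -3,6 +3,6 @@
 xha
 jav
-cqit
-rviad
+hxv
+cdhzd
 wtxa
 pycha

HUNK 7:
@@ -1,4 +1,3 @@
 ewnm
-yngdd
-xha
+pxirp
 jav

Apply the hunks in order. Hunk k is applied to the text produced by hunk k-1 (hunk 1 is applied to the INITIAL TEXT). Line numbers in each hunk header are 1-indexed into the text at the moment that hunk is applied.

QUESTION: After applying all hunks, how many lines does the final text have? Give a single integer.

Hunk 1: at line 3 remove [xmo,ehz,fdpte] add [zhund,mqmg,wcf] -> 11 lines: ewnm yngdd xha hpssc zhund mqmg wcf lltx ucl sltw otx
Hunk 2: at line 5 remove [wcf,lltx,ucl] add [jmd,cvcyx,exq] -> 11 lines: ewnm yngdd xha hpssc zhund mqmg jmd cvcyx exq sltw otx
Hunk 3: at line 3 remove [zhund,mqmg,jmd] add [oeu,wtxa,pycha] -> 11 lines: ewnm yngdd xha hpssc oeu wtxa pycha cvcyx exq sltw otx
Hunk 4: at line 2 remove [hpssc,oeu] add [jav,cqit,rviad] -> 12 lines: ewnm yngdd xha jav cqit rviad wtxa pycha cvcyx exq sltw otx
Hunk 5: at line 9 remove [exq] add [dbziy] -> 12 lines: ewnm yngdd xha jav cqit rviad wtxa pycha cvcyx dbziy sltw otx
Hunk 6: at line 3 remove [cqit,rviad] add [hxv,cdhzd] -> 12 lines: ewnm yngdd xha jav hxv cdhzd wtxa pycha cvcyx dbziy sltw otx
Hunk 7: at line 1 remove [yngdd,xha] add [pxirp] -> 11 lines: ewnm pxirp jav hxv cdhzd wtxa pycha cvcyx dbziy sltw otx
Final line count: 11

Answer: 11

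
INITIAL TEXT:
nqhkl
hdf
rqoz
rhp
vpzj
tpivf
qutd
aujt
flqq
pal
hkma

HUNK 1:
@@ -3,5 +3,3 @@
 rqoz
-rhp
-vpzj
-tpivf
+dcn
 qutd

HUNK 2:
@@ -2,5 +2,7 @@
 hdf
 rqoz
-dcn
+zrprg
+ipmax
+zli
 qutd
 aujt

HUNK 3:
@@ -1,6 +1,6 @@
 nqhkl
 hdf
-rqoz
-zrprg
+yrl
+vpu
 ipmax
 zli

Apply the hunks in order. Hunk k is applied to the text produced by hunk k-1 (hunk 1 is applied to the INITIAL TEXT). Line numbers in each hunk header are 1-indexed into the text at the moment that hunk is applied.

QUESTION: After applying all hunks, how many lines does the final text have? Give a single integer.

Hunk 1: at line 3 remove [rhp,vpzj,tpivf] add [dcn] -> 9 lines: nqhkl hdf rqoz dcn qutd aujt flqq pal hkma
Hunk 2: at line 2 remove [dcn] add [zrprg,ipmax,zli] -> 11 lines: nqhkl hdf rqoz zrprg ipmax zli qutd aujt flqq pal hkma
Hunk 3: at line 1 remove [rqoz,zrprg] add [yrl,vpu] -> 11 lines: nqhkl hdf yrl vpu ipmax zli qutd aujt flqq pal hkma
Final line count: 11

Answer: 11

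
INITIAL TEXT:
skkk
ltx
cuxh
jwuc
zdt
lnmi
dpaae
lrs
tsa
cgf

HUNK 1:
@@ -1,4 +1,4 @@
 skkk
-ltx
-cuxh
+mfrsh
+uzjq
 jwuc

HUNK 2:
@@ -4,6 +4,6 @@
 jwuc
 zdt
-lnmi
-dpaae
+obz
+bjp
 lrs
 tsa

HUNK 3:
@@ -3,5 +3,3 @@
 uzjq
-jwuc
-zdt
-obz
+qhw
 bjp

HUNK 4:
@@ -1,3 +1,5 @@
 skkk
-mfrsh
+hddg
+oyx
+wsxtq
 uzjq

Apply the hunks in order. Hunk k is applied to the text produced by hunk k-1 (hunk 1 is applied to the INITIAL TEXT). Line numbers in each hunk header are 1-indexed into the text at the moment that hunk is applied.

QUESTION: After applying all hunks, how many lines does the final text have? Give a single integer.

Answer: 10

Derivation:
Hunk 1: at line 1 remove [ltx,cuxh] add [mfrsh,uzjq] -> 10 lines: skkk mfrsh uzjq jwuc zdt lnmi dpaae lrs tsa cgf
Hunk 2: at line 4 remove [lnmi,dpaae] add [obz,bjp] -> 10 lines: skkk mfrsh uzjq jwuc zdt obz bjp lrs tsa cgf
Hunk 3: at line 3 remove [jwuc,zdt,obz] add [qhw] -> 8 lines: skkk mfrsh uzjq qhw bjp lrs tsa cgf
Hunk 4: at line 1 remove [mfrsh] add [hddg,oyx,wsxtq] -> 10 lines: skkk hddg oyx wsxtq uzjq qhw bjp lrs tsa cgf
Final line count: 10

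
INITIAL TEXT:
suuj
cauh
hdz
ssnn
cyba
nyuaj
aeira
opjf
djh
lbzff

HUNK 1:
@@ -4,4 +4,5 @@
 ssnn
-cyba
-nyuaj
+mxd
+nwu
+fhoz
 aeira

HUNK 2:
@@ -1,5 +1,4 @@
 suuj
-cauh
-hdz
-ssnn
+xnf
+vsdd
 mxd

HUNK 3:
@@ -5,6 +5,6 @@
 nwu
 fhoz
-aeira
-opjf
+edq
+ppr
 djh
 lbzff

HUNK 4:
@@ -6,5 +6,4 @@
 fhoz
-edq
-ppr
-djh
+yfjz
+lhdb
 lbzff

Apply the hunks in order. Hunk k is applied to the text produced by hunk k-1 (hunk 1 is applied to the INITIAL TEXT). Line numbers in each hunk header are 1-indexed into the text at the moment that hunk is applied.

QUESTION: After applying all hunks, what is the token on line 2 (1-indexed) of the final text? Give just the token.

Hunk 1: at line 4 remove [cyba,nyuaj] add [mxd,nwu,fhoz] -> 11 lines: suuj cauh hdz ssnn mxd nwu fhoz aeira opjf djh lbzff
Hunk 2: at line 1 remove [cauh,hdz,ssnn] add [xnf,vsdd] -> 10 lines: suuj xnf vsdd mxd nwu fhoz aeira opjf djh lbzff
Hunk 3: at line 5 remove [aeira,opjf] add [edq,ppr] -> 10 lines: suuj xnf vsdd mxd nwu fhoz edq ppr djh lbzff
Hunk 4: at line 6 remove [edq,ppr,djh] add [yfjz,lhdb] -> 9 lines: suuj xnf vsdd mxd nwu fhoz yfjz lhdb lbzff
Final line 2: xnf

Answer: xnf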